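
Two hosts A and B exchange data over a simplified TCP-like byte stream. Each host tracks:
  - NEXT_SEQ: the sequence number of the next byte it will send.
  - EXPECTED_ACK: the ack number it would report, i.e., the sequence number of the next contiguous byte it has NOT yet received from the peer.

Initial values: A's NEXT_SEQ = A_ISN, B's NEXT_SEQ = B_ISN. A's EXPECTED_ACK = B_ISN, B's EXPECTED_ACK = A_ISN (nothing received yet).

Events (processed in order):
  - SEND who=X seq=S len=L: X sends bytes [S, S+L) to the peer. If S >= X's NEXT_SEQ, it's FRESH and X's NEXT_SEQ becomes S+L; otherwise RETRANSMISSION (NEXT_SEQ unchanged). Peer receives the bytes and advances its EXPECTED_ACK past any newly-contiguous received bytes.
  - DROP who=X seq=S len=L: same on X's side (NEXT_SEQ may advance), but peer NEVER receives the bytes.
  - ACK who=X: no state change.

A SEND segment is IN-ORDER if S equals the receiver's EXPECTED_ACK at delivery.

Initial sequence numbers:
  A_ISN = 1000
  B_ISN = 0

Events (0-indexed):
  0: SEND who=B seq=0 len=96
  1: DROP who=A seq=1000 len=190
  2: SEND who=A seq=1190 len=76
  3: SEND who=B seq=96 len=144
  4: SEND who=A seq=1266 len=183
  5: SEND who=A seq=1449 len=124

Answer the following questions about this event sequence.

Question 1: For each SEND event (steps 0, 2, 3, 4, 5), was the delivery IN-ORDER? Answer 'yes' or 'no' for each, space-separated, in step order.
Step 0: SEND seq=0 -> in-order
Step 2: SEND seq=1190 -> out-of-order
Step 3: SEND seq=96 -> in-order
Step 4: SEND seq=1266 -> out-of-order
Step 5: SEND seq=1449 -> out-of-order

Answer: yes no yes no no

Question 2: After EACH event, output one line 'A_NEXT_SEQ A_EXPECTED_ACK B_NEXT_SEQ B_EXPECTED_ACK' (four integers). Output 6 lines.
1000 96 96 1000
1190 96 96 1000
1266 96 96 1000
1266 240 240 1000
1449 240 240 1000
1573 240 240 1000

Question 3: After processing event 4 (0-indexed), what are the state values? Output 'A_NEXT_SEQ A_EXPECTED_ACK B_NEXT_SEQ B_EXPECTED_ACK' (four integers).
After event 0: A_seq=1000 A_ack=96 B_seq=96 B_ack=1000
After event 1: A_seq=1190 A_ack=96 B_seq=96 B_ack=1000
After event 2: A_seq=1266 A_ack=96 B_seq=96 B_ack=1000
After event 3: A_seq=1266 A_ack=240 B_seq=240 B_ack=1000
After event 4: A_seq=1449 A_ack=240 B_seq=240 B_ack=1000

1449 240 240 1000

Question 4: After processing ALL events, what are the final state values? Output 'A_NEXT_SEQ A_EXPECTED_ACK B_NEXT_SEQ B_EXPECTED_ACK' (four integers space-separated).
Answer: 1573 240 240 1000

Derivation:
After event 0: A_seq=1000 A_ack=96 B_seq=96 B_ack=1000
After event 1: A_seq=1190 A_ack=96 B_seq=96 B_ack=1000
After event 2: A_seq=1266 A_ack=96 B_seq=96 B_ack=1000
After event 3: A_seq=1266 A_ack=240 B_seq=240 B_ack=1000
After event 4: A_seq=1449 A_ack=240 B_seq=240 B_ack=1000
After event 5: A_seq=1573 A_ack=240 B_seq=240 B_ack=1000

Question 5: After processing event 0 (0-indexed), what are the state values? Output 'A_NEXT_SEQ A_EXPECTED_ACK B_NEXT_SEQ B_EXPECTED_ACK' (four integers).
After event 0: A_seq=1000 A_ack=96 B_seq=96 B_ack=1000

1000 96 96 1000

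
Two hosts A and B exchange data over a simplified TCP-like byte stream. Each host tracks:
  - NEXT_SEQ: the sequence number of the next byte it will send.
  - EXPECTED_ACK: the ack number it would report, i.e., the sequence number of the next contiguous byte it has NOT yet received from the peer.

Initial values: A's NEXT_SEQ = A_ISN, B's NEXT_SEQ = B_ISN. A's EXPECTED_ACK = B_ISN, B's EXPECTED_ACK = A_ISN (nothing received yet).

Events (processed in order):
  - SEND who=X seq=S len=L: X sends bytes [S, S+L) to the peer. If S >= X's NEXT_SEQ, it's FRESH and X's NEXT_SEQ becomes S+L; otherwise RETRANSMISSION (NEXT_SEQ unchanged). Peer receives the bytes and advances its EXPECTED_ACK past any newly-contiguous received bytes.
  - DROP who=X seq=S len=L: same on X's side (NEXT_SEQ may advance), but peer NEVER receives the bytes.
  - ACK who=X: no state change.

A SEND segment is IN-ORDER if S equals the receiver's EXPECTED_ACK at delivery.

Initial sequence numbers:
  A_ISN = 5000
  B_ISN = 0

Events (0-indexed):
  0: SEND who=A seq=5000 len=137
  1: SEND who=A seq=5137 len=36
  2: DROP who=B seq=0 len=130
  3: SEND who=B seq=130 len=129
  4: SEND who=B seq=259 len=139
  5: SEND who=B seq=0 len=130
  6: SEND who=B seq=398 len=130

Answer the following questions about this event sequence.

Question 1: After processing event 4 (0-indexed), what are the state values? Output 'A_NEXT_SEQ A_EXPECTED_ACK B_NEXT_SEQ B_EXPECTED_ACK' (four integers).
After event 0: A_seq=5137 A_ack=0 B_seq=0 B_ack=5137
After event 1: A_seq=5173 A_ack=0 B_seq=0 B_ack=5173
After event 2: A_seq=5173 A_ack=0 B_seq=130 B_ack=5173
After event 3: A_seq=5173 A_ack=0 B_seq=259 B_ack=5173
After event 4: A_seq=5173 A_ack=0 B_seq=398 B_ack=5173

5173 0 398 5173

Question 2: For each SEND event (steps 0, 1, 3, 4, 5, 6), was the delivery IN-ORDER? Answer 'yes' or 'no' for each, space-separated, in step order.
Step 0: SEND seq=5000 -> in-order
Step 1: SEND seq=5137 -> in-order
Step 3: SEND seq=130 -> out-of-order
Step 4: SEND seq=259 -> out-of-order
Step 5: SEND seq=0 -> in-order
Step 6: SEND seq=398 -> in-order

Answer: yes yes no no yes yes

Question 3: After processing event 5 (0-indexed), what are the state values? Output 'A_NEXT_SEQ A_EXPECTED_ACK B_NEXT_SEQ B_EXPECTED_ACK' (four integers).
After event 0: A_seq=5137 A_ack=0 B_seq=0 B_ack=5137
After event 1: A_seq=5173 A_ack=0 B_seq=0 B_ack=5173
After event 2: A_seq=5173 A_ack=0 B_seq=130 B_ack=5173
After event 3: A_seq=5173 A_ack=0 B_seq=259 B_ack=5173
After event 4: A_seq=5173 A_ack=0 B_seq=398 B_ack=5173
After event 5: A_seq=5173 A_ack=398 B_seq=398 B_ack=5173

5173 398 398 5173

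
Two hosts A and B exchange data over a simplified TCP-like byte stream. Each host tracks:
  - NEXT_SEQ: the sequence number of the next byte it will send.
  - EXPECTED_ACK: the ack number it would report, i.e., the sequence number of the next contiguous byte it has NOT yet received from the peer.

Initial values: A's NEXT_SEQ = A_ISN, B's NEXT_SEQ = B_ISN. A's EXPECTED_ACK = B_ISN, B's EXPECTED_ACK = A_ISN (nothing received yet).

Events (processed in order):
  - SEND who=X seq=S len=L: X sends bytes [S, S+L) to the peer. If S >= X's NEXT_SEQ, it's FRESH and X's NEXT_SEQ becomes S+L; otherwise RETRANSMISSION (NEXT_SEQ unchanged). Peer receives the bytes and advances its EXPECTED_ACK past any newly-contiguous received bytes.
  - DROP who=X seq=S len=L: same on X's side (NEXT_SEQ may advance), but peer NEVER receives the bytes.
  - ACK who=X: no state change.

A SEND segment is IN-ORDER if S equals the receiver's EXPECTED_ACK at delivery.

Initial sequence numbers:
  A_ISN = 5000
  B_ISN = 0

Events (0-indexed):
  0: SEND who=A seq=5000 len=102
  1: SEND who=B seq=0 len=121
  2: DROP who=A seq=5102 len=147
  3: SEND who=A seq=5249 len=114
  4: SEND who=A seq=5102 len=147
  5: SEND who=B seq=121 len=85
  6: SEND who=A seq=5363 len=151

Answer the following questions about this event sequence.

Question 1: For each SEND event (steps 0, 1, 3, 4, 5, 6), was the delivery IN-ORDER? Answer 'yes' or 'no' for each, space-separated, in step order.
Answer: yes yes no yes yes yes

Derivation:
Step 0: SEND seq=5000 -> in-order
Step 1: SEND seq=0 -> in-order
Step 3: SEND seq=5249 -> out-of-order
Step 4: SEND seq=5102 -> in-order
Step 5: SEND seq=121 -> in-order
Step 6: SEND seq=5363 -> in-order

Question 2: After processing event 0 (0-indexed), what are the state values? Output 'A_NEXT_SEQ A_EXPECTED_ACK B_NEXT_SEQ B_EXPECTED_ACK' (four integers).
After event 0: A_seq=5102 A_ack=0 B_seq=0 B_ack=5102

5102 0 0 5102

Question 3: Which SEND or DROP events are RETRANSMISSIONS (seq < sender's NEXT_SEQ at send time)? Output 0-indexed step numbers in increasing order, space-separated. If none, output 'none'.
Step 0: SEND seq=5000 -> fresh
Step 1: SEND seq=0 -> fresh
Step 2: DROP seq=5102 -> fresh
Step 3: SEND seq=5249 -> fresh
Step 4: SEND seq=5102 -> retransmit
Step 5: SEND seq=121 -> fresh
Step 6: SEND seq=5363 -> fresh

Answer: 4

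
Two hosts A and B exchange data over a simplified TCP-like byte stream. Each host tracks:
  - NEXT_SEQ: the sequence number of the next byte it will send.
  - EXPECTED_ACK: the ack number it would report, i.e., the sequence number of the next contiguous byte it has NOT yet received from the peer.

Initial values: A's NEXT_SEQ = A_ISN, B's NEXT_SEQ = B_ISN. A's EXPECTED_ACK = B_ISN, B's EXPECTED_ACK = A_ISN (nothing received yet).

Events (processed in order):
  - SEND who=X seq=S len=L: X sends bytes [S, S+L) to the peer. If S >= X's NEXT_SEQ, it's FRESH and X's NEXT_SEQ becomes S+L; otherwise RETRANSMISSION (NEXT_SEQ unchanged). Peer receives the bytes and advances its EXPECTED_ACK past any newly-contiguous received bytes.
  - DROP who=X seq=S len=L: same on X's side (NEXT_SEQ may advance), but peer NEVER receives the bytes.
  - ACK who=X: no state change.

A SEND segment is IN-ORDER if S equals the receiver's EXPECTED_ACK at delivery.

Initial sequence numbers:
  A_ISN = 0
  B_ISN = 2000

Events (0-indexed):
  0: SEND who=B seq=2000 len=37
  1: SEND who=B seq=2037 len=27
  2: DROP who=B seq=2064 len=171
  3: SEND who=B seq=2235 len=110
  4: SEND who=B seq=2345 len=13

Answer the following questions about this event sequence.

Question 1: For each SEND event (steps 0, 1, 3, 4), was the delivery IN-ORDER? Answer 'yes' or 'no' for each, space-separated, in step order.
Step 0: SEND seq=2000 -> in-order
Step 1: SEND seq=2037 -> in-order
Step 3: SEND seq=2235 -> out-of-order
Step 4: SEND seq=2345 -> out-of-order

Answer: yes yes no no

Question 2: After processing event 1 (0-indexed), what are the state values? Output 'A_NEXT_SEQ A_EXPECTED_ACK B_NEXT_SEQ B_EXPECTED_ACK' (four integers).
After event 0: A_seq=0 A_ack=2037 B_seq=2037 B_ack=0
After event 1: A_seq=0 A_ack=2064 B_seq=2064 B_ack=0

0 2064 2064 0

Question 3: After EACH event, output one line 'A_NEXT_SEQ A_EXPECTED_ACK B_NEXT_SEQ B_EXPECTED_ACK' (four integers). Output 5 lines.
0 2037 2037 0
0 2064 2064 0
0 2064 2235 0
0 2064 2345 0
0 2064 2358 0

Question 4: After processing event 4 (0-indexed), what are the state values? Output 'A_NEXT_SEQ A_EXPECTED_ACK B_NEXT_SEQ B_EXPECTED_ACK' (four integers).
After event 0: A_seq=0 A_ack=2037 B_seq=2037 B_ack=0
After event 1: A_seq=0 A_ack=2064 B_seq=2064 B_ack=0
After event 2: A_seq=0 A_ack=2064 B_seq=2235 B_ack=0
After event 3: A_seq=0 A_ack=2064 B_seq=2345 B_ack=0
After event 4: A_seq=0 A_ack=2064 B_seq=2358 B_ack=0

0 2064 2358 0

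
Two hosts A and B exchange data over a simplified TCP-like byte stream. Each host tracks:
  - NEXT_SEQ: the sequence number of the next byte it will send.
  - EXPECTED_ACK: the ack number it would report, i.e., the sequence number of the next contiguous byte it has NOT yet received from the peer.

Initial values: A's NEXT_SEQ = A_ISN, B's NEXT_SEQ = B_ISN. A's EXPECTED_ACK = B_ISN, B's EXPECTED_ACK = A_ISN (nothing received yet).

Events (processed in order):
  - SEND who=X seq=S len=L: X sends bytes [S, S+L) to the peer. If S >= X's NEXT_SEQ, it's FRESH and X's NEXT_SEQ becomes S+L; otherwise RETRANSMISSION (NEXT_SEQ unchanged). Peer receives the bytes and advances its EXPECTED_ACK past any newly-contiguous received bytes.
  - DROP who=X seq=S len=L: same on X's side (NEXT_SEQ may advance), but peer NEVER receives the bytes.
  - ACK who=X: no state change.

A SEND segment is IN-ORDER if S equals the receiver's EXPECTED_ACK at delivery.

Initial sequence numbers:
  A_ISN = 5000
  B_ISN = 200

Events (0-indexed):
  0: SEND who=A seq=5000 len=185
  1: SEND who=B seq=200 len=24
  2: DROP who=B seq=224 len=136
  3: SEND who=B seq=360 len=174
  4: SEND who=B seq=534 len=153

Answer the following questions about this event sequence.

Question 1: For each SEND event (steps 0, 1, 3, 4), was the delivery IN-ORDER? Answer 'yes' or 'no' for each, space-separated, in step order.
Step 0: SEND seq=5000 -> in-order
Step 1: SEND seq=200 -> in-order
Step 3: SEND seq=360 -> out-of-order
Step 4: SEND seq=534 -> out-of-order

Answer: yes yes no no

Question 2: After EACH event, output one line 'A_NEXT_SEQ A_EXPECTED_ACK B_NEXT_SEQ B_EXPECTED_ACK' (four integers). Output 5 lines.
5185 200 200 5185
5185 224 224 5185
5185 224 360 5185
5185 224 534 5185
5185 224 687 5185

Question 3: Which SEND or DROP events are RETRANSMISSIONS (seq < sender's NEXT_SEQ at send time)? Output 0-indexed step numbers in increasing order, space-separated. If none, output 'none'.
Step 0: SEND seq=5000 -> fresh
Step 1: SEND seq=200 -> fresh
Step 2: DROP seq=224 -> fresh
Step 3: SEND seq=360 -> fresh
Step 4: SEND seq=534 -> fresh

Answer: none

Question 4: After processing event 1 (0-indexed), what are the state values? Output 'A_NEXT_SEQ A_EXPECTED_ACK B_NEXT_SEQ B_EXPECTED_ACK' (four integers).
After event 0: A_seq=5185 A_ack=200 B_seq=200 B_ack=5185
After event 1: A_seq=5185 A_ack=224 B_seq=224 B_ack=5185

5185 224 224 5185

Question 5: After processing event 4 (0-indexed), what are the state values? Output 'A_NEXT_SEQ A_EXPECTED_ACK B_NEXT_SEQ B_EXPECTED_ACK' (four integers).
After event 0: A_seq=5185 A_ack=200 B_seq=200 B_ack=5185
After event 1: A_seq=5185 A_ack=224 B_seq=224 B_ack=5185
After event 2: A_seq=5185 A_ack=224 B_seq=360 B_ack=5185
After event 3: A_seq=5185 A_ack=224 B_seq=534 B_ack=5185
After event 4: A_seq=5185 A_ack=224 B_seq=687 B_ack=5185

5185 224 687 5185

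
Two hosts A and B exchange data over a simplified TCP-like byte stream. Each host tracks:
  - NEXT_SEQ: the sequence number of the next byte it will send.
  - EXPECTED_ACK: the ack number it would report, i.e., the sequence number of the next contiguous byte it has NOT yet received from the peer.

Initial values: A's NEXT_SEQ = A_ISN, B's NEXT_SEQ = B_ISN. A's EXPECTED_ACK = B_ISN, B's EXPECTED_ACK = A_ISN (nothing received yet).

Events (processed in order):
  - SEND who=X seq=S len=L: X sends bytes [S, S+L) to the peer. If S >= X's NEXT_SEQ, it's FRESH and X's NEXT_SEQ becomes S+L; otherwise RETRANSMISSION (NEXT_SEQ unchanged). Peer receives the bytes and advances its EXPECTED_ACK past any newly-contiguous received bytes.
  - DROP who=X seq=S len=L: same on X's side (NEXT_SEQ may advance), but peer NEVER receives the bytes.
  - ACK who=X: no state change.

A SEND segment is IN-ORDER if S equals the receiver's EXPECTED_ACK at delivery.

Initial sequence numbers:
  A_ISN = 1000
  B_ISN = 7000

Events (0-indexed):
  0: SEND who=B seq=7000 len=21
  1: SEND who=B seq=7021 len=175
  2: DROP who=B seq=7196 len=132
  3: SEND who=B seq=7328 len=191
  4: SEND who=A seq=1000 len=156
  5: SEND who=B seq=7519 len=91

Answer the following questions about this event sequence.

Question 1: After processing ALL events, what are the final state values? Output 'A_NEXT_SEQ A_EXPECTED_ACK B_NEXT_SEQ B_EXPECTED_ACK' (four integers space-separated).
After event 0: A_seq=1000 A_ack=7021 B_seq=7021 B_ack=1000
After event 1: A_seq=1000 A_ack=7196 B_seq=7196 B_ack=1000
After event 2: A_seq=1000 A_ack=7196 B_seq=7328 B_ack=1000
After event 3: A_seq=1000 A_ack=7196 B_seq=7519 B_ack=1000
After event 4: A_seq=1156 A_ack=7196 B_seq=7519 B_ack=1156
After event 5: A_seq=1156 A_ack=7196 B_seq=7610 B_ack=1156

Answer: 1156 7196 7610 1156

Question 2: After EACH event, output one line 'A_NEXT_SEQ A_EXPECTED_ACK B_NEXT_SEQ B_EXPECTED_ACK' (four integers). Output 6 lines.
1000 7021 7021 1000
1000 7196 7196 1000
1000 7196 7328 1000
1000 7196 7519 1000
1156 7196 7519 1156
1156 7196 7610 1156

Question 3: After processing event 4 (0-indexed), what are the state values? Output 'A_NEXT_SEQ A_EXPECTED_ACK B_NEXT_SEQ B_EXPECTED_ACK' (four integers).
After event 0: A_seq=1000 A_ack=7021 B_seq=7021 B_ack=1000
After event 1: A_seq=1000 A_ack=7196 B_seq=7196 B_ack=1000
After event 2: A_seq=1000 A_ack=7196 B_seq=7328 B_ack=1000
After event 3: A_seq=1000 A_ack=7196 B_seq=7519 B_ack=1000
After event 4: A_seq=1156 A_ack=7196 B_seq=7519 B_ack=1156

1156 7196 7519 1156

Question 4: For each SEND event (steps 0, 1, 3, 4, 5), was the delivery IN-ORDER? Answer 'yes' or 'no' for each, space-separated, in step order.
Answer: yes yes no yes no

Derivation:
Step 0: SEND seq=7000 -> in-order
Step 1: SEND seq=7021 -> in-order
Step 3: SEND seq=7328 -> out-of-order
Step 4: SEND seq=1000 -> in-order
Step 5: SEND seq=7519 -> out-of-order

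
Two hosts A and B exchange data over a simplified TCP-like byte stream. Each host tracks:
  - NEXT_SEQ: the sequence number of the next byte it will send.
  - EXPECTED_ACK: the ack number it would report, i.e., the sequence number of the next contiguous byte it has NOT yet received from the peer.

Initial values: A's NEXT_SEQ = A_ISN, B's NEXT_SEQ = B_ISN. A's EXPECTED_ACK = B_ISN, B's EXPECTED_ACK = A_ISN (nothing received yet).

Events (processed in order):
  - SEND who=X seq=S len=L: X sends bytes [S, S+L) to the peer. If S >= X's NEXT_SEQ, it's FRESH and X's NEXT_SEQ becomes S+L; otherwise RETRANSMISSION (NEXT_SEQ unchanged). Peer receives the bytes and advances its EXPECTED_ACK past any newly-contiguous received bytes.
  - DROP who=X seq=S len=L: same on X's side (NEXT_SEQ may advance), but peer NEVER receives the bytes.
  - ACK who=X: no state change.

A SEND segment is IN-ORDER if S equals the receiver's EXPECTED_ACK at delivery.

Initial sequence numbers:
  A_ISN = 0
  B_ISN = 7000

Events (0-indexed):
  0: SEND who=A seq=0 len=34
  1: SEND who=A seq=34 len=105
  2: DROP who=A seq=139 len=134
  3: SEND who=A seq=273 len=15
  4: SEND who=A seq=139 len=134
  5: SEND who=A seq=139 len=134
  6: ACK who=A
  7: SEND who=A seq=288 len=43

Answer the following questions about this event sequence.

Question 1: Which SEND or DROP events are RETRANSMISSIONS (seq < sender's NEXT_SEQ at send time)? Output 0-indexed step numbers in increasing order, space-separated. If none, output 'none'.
Answer: 4 5

Derivation:
Step 0: SEND seq=0 -> fresh
Step 1: SEND seq=34 -> fresh
Step 2: DROP seq=139 -> fresh
Step 3: SEND seq=273 -> fresh
Step 4: SEND seq=139 -> retransmit
Step 5: SEND seq=139 -> retransmit
Step 7: SEND seq=288 -> fresh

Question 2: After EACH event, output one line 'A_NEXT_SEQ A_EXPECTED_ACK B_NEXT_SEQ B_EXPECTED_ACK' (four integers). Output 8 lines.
34 7000 7000 34
139 7000 7000 139
273 7000 7000 139
288 7000 7000 139
288 7000 7000 288
288 7000 7000 288
288 7000 7000 288
331 7000 7000 331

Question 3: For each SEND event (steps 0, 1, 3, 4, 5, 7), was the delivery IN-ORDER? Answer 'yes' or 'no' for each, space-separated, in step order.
Step 0: SEND seq=0 -> in-order
Step 1: SEND seq=34 -> in-order
Step 3: SEND seq=273 -> out-of-order
Step 4: SEND seq=139 -> in-order
Step 5: SEND seq=139 -> out-of-order
Step 7: SEND seq=288 -> in-order

Answer: yes yes no yes no yes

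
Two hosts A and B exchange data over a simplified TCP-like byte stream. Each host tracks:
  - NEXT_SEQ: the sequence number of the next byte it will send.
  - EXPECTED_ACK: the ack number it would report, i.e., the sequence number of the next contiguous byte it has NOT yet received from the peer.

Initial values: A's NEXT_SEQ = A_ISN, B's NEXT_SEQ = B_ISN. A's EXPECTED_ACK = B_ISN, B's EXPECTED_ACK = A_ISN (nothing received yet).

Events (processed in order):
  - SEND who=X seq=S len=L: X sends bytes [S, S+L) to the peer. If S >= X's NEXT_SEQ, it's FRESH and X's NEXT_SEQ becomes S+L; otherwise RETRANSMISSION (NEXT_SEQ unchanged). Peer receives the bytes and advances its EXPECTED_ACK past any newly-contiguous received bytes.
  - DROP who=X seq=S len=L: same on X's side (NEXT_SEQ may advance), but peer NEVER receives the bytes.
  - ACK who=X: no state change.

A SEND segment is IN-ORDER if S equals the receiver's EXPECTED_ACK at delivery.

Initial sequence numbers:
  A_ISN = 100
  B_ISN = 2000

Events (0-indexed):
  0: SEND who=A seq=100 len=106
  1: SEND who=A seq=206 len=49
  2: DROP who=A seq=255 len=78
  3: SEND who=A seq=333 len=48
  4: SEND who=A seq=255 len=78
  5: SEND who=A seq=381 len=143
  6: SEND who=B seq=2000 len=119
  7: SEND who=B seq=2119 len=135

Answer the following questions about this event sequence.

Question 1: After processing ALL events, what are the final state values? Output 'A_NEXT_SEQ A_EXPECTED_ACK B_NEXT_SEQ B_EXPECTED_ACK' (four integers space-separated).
After event 0: A_seq=206 A_ack=2000 B_seq=2000 B_ack=206
After event 1: A_seq=255 A_ack=2000 B_seq=2000 B_ack=255
After event 2: A_seq=333 A_ack=2000 B_seq=2000 B_ack=255
After event 3: A_seq=381 A_ack=2000 B_seq=2000 B_ack=255
After event 4: A_seq=381 A_ack=2000 B_seq=2000 B_ack=381
After event 5: A_seq=524 A_ack=2000 B_seq=2000 B_ack=524
After event 6: A_seq=524 A_ack=2119 B_seq=2119 B_ack=524
After event 7: A_seq=524 A_ack=2254 B_seq=2254 B_ack=524

Answer: 524 2254 2254 524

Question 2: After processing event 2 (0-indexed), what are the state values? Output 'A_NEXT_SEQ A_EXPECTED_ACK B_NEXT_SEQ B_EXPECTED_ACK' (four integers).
After event 0: A_seq=206 A_ack=2000 B_seq=2000 B_ack=206
After event 1: A_seq=255 A_ack=2000 B_seq=2000 B_ack=255
After event 2: A_seq=333 A_ack=2000 B_seq=2000 B_ack=255

333 2000 2000 255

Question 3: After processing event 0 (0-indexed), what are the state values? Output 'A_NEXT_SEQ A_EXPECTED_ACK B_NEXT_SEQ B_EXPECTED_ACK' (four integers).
After event 0: A_seq=206 A_ack=2000 B_seq=2000 B_ack=206

206 2000 2000 206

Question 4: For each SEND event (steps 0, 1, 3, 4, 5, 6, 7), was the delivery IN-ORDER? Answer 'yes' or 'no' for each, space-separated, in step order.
Step 0: SEND seq=100 -> in-order
Step 1: SEND seq=206 -> in-order
Step 3: SEND seq=333 -> out-of-order
Step 4: SEND seq=255 -> in-order
Step 5: SEND seq=381 -> in-order
Step 6: SEND seq=2000 -> in-order
Step 7: SEND seq=2119 -> in-order

Answer: yes yes no yes yes yes yes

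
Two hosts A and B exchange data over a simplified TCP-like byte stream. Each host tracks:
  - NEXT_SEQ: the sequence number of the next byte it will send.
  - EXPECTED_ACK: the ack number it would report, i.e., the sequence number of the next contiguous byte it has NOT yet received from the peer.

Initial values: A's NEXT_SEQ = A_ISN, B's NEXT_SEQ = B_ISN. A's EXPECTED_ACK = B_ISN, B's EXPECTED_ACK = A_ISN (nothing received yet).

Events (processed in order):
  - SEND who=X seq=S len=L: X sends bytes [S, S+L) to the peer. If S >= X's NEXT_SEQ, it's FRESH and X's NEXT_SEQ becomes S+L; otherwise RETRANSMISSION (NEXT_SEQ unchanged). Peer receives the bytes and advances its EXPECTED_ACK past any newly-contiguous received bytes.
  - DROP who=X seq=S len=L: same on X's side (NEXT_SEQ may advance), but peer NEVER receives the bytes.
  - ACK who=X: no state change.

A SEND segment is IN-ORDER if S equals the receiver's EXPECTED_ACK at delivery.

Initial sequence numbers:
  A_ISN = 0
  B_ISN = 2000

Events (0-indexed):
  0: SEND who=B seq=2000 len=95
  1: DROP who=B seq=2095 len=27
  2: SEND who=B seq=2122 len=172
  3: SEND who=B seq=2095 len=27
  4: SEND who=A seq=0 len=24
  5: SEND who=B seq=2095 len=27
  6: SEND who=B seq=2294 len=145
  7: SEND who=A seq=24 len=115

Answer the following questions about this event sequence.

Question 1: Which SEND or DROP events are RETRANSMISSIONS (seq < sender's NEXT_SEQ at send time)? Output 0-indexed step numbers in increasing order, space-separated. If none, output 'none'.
Step 0: SEND seq=2000 -> fresh
Step 1: DROP seq=2095 -> fresh
Step 2: SEND seq=2122 -> fresh
Step 3: SEND seq=2095 -> retransmit
Step 4: SEND seq=0 -> fresh
Step 5: SEND seq=2095 -> retransmit
Step 6: SEND seq=2294 -> fresh
Step 7: SEND seq=24 -> fresh

Answer: 3 5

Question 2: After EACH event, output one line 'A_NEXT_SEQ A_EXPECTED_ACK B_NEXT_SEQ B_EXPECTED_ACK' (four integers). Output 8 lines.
0 2095 2095 0
0 2095 2122 0
0 2095 2294 0
0 2294 2294 0
24 2294 2294 24
24 2294 2294 24
24 2439 2439 24
139 2439 2439 139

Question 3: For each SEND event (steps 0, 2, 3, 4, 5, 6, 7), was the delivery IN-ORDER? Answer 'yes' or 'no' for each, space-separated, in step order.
Answer: yes no yes yes no yes yes

Derivation:
Step 0: SEND seq=2000 -> in-order
Step 2: SEND seq=2122 -> out-of-order
Step 3: SEND seq=2095 -> in-order
Step 4: SEND seq=0 -> in-order
Step 5: SEND seq=2095 -> out-of-order
Step 6: SEND seq=2294 -> in-order
Step 7: SEND seq=24 -> in-order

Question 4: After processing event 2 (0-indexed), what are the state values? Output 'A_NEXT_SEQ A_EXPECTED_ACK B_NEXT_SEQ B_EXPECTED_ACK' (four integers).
After event 0: A_seq=0 A_ack=2095 B_seq=2095 B_ack=0
After event 1: A_seq=0 A_ack=2095 B_seq=2122 B_ack=0
After event 2: A_seq=0 A_ack=2095 B_seq=2294 B_ack=0

0 2095 2294 0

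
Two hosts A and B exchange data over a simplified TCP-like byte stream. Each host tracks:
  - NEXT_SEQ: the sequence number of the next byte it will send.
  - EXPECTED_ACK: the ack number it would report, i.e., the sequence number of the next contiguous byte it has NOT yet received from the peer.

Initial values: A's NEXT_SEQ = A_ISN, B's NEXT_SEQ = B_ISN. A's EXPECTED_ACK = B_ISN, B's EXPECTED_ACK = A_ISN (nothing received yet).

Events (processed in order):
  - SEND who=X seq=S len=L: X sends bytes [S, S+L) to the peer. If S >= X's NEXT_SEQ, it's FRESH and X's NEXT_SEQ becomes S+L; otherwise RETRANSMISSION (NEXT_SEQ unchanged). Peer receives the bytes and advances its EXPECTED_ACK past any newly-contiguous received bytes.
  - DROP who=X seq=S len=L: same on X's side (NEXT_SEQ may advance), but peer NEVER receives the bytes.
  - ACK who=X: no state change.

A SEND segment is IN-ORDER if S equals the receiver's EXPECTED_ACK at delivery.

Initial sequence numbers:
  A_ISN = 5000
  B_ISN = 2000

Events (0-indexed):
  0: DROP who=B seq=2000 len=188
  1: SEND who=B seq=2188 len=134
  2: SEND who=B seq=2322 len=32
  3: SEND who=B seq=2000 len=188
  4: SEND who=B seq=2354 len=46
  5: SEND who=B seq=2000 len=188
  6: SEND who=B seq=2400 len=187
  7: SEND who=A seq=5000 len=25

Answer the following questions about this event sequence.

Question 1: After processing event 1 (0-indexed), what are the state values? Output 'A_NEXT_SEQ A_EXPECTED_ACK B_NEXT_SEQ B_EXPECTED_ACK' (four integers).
After event 0: A_seq=5000 A_ack=2000 B_seq=2188 B_ack=5000
After event 1: A_seq=5000 A_ack=2000 B_seq=2322 B_ack=5000

5000 2000 2322 5000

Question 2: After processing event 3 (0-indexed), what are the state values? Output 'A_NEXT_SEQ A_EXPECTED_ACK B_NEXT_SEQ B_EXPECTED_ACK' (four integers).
After event 0: A_seq=5000 A_ack=2000 B_seq=2188 B_ack=5000
After event 1: A_seq=5000 A_ack=2000 B_seq=2322 B_ack=5000
After event 2: A_seq=5000 A_ack=2000 B_seq=2354 B_ack=5000
After event 3: A_seq=5000 A_ack=2354 B_seq=2354 B_ack=5000

5000 2354 2354 5000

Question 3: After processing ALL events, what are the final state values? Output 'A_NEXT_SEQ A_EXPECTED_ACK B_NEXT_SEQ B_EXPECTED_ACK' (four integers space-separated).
After event 0: A_seq=5000 A_ack=2000 B_seq=2188 B_ack=5000
After event 1: A_seq=5000 A_ack=2000 B_seq=2322 B_ack=5000
After event 2: A_seq=5000 A_ack=2000 B_seq=2354 B_ack=5000
After event 3: A_seq=5000 A_ack=2354 B_seq=2354 B_ack=5000
After event 4: A_seq=5000 A_ack=2400 B_seq=2400 B_ack=5000
After event 5: A_seq=5000 A_ack=2400 B_seq=2400 B_ack=5000
After event 6: A_seq=5000 A_ack=2587 B_seq=2587 B_ack=5000
After event 7: A_seq=5025 A_ack=2587 B_seq=2587 B_ack=5025

Answer: 5025 2587 2587 5025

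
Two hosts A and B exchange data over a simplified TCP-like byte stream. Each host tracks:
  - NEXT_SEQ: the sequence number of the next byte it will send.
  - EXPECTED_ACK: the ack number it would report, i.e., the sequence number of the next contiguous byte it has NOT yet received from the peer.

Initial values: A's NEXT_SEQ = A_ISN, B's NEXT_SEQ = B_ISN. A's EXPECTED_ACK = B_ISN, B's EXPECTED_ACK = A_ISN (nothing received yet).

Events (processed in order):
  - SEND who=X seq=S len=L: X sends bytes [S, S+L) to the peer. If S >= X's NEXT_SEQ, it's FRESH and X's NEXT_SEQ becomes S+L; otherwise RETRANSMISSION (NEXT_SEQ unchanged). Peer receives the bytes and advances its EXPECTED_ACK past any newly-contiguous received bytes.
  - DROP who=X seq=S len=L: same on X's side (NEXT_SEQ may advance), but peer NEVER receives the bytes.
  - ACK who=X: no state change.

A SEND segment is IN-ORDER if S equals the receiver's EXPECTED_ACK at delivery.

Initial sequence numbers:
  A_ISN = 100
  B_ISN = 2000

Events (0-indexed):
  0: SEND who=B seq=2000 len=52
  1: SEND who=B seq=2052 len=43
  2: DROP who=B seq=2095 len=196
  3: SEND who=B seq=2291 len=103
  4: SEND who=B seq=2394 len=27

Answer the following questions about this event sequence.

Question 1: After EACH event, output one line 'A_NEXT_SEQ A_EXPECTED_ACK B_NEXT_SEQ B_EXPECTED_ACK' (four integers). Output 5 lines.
100 2052 2052 100
100 2095 2095 100
100 2095 2291 100
100 2095 2394 100
100 2095 2421 100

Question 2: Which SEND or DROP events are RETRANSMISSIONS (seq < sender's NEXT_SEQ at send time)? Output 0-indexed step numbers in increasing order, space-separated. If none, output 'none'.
Step 0: SEND seq=2000 -> fresh
Step 1: SEND seq=2052 -> fresh
Step 2: DROP seq=2095 -> fresh
Step 3: SEND seq=2291 -> fresh
Step 4: SEND seq=2394 -> fresh

Answer: none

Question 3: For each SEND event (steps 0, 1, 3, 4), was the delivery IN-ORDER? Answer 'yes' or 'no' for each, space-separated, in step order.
Answer: yes yes no no

Derivation:
Step 0: SEND seq=2000 -> in-order
Step 1: SEND seq=2052 -> in-order
Step 3: SEND seq=2291 -> out-of-order
Step 4: SEND seq=2394 -> out-of-order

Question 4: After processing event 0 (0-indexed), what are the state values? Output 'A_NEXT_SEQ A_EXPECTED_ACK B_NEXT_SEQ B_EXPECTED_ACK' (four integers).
After event 0: A_seq=100 A_ack=2052 B_seq=2052 B_ack=100

100 2052 2052 100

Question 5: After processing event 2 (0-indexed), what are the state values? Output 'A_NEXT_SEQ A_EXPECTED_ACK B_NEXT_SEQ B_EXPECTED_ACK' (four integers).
After event 0: A_seq=100 A_ack=2052 B_seq=2052 B_ack=100
After event 1: A_seq=100 A_ack=2095 B_seq=2095 B_ack=100
After event 2: A_seq=100 A_ack=2095 B_seq=2291 B_ack=100

100 2095 2291 100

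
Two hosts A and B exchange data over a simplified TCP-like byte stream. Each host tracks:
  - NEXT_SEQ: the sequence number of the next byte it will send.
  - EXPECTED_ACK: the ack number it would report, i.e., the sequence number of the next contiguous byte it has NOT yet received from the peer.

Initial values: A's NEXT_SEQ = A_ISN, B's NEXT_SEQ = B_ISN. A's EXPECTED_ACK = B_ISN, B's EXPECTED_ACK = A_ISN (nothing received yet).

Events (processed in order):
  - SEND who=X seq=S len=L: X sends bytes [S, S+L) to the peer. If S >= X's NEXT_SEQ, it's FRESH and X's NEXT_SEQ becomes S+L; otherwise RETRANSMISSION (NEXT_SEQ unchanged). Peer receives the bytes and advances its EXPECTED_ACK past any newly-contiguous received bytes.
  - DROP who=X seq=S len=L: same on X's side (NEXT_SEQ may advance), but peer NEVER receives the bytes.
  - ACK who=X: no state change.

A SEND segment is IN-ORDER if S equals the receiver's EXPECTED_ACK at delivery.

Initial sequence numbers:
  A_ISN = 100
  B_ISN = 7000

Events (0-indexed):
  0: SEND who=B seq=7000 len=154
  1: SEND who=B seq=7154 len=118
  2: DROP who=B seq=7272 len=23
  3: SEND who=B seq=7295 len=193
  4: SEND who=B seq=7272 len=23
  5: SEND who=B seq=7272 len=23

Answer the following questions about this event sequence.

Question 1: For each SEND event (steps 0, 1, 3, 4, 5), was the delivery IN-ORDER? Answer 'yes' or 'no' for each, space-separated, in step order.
Step 0: SEND seq=7000 -> in-order
Step 1: SEND seq=7154 -> in-order
Step 3: SEND seq=7295 -> out-of-order
Step 4: SEND seq=7272 -> in-order
Step 5: SEND seq=7272 -> out-of-order

Answer: yes yes no yes no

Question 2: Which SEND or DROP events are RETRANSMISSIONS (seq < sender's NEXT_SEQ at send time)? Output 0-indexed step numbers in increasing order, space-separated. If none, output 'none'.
Step 0: SEND seq=7000 -> fresh
Step 1: SEND seq=7154 -> fresh
Step 2: DROP seq=7272 -> fresh
Step 3: SEND seq=7295 -> fresh
Step 4: SEND seq=7272 -> retransmit
Step 5: SEND seq=7272 -> retransmit

Answer: 4 5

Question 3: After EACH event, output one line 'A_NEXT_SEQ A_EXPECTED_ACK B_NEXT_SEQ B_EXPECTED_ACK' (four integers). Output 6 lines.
100 7154 7154 100
100 7272 7272 100
100 7272 7295 100
100 7272 7488 100
100 7488 7488 100
100 7488 7488 100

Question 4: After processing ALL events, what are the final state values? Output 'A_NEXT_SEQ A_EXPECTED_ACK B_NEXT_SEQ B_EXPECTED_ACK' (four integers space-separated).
Answer: 100 7488 7488 100

Derivation:
After event 0: A_seq=100 A_ack=7154 B_seq=7154 B_ack=100
After event 1: A_seq=100 A_ack=7272 B_seq=7272 B_ack=100
After event 2: A_seq=100 A_ack=7272 B_seq=7295 B_ack=100
After event 3: A_seq=100 A_ack=7272 B_seq=7488 B_ack=100
After event 4: A_seq=100 A_ack=7488 B_seq=7488 B_ack=100
After event 5: A_seq=100 A_ack=7488 B_seq=7488 B_ack=100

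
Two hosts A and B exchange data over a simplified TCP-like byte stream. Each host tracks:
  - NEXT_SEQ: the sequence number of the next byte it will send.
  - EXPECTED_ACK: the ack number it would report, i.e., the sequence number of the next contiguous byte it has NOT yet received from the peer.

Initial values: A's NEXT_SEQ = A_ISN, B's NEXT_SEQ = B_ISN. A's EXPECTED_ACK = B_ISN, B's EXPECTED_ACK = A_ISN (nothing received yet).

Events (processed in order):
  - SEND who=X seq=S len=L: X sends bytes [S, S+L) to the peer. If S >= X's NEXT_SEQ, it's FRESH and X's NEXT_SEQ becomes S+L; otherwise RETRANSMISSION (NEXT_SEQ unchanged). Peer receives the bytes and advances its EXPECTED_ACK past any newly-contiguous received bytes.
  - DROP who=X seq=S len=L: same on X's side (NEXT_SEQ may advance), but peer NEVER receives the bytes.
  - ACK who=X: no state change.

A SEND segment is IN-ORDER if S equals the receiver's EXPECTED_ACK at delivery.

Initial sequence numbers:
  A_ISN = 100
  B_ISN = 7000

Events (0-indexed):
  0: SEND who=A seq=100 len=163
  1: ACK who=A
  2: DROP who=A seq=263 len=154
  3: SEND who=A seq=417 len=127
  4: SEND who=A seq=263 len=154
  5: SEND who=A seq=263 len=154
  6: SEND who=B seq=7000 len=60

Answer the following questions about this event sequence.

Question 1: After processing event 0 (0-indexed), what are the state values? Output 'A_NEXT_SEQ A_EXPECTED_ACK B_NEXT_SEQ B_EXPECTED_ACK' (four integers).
After event 0: A_seq=263 A_ack=7000 B_seq=7000 B_ack=263

263 7000 7000 263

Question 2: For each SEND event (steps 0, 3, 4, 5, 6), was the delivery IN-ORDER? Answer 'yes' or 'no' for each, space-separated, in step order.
Answer: yes no yes no yes

Derivation:
Step 0: SEND seq=100 -> in-order
Step 3: SEND seq=417 -> out-of-order
Step 4: SEND seq=263 -> in-order
Step 5: SEND seq=263 -> out-of-order
Step 6: SEND seq=7000 -> in-order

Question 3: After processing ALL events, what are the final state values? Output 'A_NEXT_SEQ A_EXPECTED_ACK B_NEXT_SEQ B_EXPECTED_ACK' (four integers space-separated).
After event 0: A_seq=263 A_ack=7000 B_seq=7000 B_ack=263
After event 1: A_seq=263 A_ack=7000 B_seq=7000 B_ack=263
After event 2: A_seq=417 A_ack=7000 B_seq=7000 B_ack=263
After event 3: A_seq=544 A_ack=7000 B_seq=7000 B_ack=263
After event 4: A_seq=544 A_ack=7000 B_seq=7000 B_ack=544
After event 5: A_seq=544 A_ack=7000 B_seq=7000 B_ack=544
After event 6: A_seq=544 A_ack=7060 B_seq=7060 B_ack=544

Answer: 544 7060 7060 544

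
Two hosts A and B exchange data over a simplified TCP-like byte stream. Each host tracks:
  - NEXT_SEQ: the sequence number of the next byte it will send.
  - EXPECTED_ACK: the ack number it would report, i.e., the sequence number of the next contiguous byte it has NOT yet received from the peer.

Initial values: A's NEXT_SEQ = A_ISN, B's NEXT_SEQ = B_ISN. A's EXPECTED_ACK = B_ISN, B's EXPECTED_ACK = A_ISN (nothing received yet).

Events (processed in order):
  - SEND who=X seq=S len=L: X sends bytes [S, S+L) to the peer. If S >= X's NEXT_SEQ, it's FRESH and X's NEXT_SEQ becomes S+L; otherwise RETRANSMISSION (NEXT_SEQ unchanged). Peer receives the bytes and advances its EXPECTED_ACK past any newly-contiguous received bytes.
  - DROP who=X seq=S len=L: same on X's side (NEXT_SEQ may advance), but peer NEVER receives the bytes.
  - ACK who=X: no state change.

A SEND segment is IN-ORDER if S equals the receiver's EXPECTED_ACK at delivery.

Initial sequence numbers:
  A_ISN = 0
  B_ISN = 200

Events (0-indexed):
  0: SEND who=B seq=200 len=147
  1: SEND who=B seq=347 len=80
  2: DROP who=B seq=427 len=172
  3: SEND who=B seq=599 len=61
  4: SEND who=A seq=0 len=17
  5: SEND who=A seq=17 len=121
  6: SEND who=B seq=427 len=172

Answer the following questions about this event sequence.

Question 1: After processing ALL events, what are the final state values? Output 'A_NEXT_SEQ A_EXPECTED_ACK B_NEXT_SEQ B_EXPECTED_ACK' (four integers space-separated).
After event 0: A_seq=0 A_ack=347 B_seq=347 B_ack=0
After event 1: A_seq=0 A_ack=427 B_seq=427 B_ack=0
After event 2: A_seq=0 A_ack=427 B_seq=599 B_ack=0
After event 3: A_seq=0 A_ack=427 B_seq=660 B_ack=0
After event 4: A_seq=17 A_ack=427 B_seq=660 B_ack=17
After event 5: A_seq=138 A_ack=427 B_seq=660 B_ack=138
After event 6: A_seq=138 A_ack=660 B_seq=660 B_ack=138

Answer: 138 660 660 138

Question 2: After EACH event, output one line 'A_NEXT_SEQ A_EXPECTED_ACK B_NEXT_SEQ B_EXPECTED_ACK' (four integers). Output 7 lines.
0 347 347 0
0 427 427 0
0 427 599 0
0 427 660 0
17 427 660 17
138 427 660 138
138 660 660 138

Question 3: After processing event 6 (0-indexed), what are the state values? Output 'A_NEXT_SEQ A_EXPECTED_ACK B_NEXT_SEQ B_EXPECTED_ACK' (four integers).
After event 0: A_seq=0 A_ack=347 B_seq=347 B_ack=0
After event 1: A_seq=0 A_ack=427 B_seq=427 B_ack=0
After event 2: A_seq=0 A_ack=427 B_seq=599 B_ack=0
After event 3: A_seq=0 A_ack=427 B_seq=660 B_ack=0
After event 4: A_seq=17 A_ack=427 B_seq=660 B_ack=17
After event 5: A_seq=138 A_ack=427 B_seq=660 B_ack=138
After event 6: A_seq=138 A_ack=660 B_seq=660 B_ack=138

138 660 660 138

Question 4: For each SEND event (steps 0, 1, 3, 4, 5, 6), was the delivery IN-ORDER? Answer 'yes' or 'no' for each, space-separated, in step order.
Answer: yes yes no yes yes yes

Derivation:
Step 0: SEND seq=200 -> in-order
Step 1: SEND seq=347 -> in-order
Step 3: SEND seq=599 -> out-of-order
Step 4: SEND seq=0 -> in-order
Step 5: SEND seq=17 -> in-order
Step 6: SEND seq=427 -> in-order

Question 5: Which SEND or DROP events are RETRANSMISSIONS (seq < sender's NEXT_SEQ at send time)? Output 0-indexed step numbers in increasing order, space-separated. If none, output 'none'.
Step 0: SEND seq=200 -> fresh
Step 1: SEND seq=347 -> fresh
Step 2: DROP seq=427 -> fresh
Step 3: SEND seq=599 -> fresh
Step 4: SEND seq=0 -> fresh
Step 5: SEND seq=17 -> fresh
Step 6: SEND seq=427 -> retransmit

Answer: 6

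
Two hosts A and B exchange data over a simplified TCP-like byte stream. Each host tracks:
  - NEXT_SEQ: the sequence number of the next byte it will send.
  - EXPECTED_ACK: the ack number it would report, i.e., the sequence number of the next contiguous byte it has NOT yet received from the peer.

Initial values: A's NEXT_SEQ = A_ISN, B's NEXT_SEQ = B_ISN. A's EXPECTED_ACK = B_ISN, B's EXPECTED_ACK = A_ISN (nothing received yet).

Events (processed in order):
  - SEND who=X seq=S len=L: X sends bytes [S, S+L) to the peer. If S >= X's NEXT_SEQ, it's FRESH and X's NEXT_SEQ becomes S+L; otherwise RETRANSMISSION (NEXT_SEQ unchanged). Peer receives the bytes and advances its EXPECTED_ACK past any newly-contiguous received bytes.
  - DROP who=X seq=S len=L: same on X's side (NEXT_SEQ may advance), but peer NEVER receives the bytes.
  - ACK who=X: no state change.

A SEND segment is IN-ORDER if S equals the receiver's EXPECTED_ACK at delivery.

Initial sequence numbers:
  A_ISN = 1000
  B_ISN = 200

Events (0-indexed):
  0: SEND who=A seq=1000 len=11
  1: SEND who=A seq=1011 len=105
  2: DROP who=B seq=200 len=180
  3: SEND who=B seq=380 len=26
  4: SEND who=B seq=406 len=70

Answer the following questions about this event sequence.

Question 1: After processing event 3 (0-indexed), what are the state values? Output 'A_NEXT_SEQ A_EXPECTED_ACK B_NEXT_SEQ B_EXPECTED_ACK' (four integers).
After event 0: A_seq=1011 A_ack=200 B_seq=200 B_ack=1011
After event 1: A_seq=1116 A_ack=200 B_seq=200 B_ack=1116
After event 2: A_seq=1116 A_ack=200 B_seq=380 B_ack=1116
After event 3: A_seq=1116 A_ack=200 B_seq=406 B_ack=1116

1116 200 406 1116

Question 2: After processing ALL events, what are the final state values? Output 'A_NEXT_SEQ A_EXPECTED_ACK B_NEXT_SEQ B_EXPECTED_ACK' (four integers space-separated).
After event 0: A_seq=1011 A_ack=200 B_seq=200 B_ack=1011
After event 1: A_seq=1116 A_ack=200 B_seq=200 B_ack=1116
After event 2: A_seq=1116 A_ack=200 B_seq=380 B_ack=1116
After event 3: A_seq=1116 A_ack=200 B_seq=406 B_ack=1116
After event 4: A_seq=1116 A_ack=200 B_seq=476 B_ack=1116

Answer: 1116 200 476 1116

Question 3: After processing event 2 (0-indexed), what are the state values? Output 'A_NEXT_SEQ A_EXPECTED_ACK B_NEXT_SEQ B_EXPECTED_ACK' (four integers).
After event 0: A_seq=1011 A_ack=200 B_seq=200 B_ack=1011
After event 1: A_seq=1116 A_ack=200 B_seq=200 B_ack=1116
After event 2: A_seq=1116 A_ack=200 B_seq=380 B_ack=1116

1116 200 380 1116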